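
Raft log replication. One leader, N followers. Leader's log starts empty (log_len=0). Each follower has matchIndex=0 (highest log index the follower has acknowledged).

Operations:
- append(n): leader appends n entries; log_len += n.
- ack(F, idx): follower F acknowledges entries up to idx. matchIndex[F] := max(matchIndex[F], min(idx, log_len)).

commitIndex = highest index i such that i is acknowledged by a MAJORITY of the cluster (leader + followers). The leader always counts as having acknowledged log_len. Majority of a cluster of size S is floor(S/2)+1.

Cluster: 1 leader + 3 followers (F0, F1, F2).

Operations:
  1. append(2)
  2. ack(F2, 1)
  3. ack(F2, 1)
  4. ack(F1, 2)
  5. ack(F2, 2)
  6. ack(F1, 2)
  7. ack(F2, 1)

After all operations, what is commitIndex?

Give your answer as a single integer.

Op 1: append 2 -> log_len=2
Op 2: F2 acks idx 1 -> match: F0=0 F1=0 F2=1; commitIndex=0
Op 3: F2 acks idx 1 -> match: F0=0 F1=0 F2=1; commitIndex=0
Op 4: F1 acks idx 2 -> match: F0=0 F1=2 F2=1; commitIndex=1
Op 5: F2 acks idx 2 -> match: F0=0 F1=2 F2=2; commitIndex=2
Op 6: F1 acks idx 2 -> match: F0=0 F1=2 F2=2; commitIndex=2
Op 7: F2 acks idx 1 -> match: F0=0 F1=2 F2=2; commitIndex=2

Answer: 2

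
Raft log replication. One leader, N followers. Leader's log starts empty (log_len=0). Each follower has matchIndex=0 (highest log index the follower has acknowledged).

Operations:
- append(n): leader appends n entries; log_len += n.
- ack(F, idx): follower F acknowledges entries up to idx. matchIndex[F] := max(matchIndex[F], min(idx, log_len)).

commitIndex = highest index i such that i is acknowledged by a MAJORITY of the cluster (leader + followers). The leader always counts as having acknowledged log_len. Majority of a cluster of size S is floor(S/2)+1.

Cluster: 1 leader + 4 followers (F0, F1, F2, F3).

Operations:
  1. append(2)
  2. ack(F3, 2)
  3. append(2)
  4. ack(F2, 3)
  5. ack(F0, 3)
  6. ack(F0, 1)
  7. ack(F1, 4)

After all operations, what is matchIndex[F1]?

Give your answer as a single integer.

Op 1: append 2 -> log_len=2
Op 2: F3 acks idx 2 -> match: F0=0 F1=0 F2=0 F3=2; commitIndex=0
Op 3: append 2 -> log_len=4
Op 4: F2 acks idx 3 -> match: F0=0 F1=0 F2=3 F3=2; commitIndex=2
Op 5: F0 acks idx 3 -> match: F0=3 F1=0 F2=3 F3=2; commitIndex=3
Op 6: F0 acks idx 1 -> match: F0=3 F1=0 F2=3 F3=2; commitIndex=3
Op 7: F1 acks idx 4 -> match: F0=3 F1=4 F2=3 F3=2; commitIndex=3

Answer: 4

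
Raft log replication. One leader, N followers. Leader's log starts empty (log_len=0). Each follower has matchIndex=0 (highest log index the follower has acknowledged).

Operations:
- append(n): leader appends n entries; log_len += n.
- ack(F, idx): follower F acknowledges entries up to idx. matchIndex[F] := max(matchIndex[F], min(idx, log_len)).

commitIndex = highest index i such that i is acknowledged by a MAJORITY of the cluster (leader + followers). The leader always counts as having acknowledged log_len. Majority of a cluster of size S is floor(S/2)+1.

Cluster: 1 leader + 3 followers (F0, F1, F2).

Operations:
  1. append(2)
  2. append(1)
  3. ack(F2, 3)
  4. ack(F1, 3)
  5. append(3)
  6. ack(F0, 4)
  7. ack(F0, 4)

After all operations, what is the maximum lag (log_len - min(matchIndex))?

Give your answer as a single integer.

Op 1: append 2 -> log_len=2
Op 2: append 1 -> log_len=3
Op 3: F2 acks idx 3 -> match: F0=0 F1=0 F2=3; commitIndex=0
Op 4: F1 acks idx 3 -> match: F0=0 F1=3 F2=3; commitIndex=3
Op 5: append 3 -> log_len=6
Op 6: F0 acks idx 4 -> match: F0=4 F1=3 F2=3; commitIndex=3
Op 7: F0 acks idx 4 -> match: F0=4 F1=3 F2=3; commitIndex=3

Answer: 3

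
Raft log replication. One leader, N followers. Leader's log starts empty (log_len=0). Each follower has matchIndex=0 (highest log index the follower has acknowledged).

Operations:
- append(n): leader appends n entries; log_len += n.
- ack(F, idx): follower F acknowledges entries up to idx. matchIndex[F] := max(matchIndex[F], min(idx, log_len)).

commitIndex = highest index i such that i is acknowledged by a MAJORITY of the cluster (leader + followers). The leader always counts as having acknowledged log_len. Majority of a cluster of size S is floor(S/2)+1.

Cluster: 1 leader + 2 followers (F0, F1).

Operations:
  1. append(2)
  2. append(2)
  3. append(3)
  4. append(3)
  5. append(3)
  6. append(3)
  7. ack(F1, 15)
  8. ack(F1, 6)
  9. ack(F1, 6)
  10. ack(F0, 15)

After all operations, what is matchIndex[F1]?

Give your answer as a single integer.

Op 1: append 2 -> log_len=2
Op 2: append 2 -> log_len=4
Op 3: append 3 -> log_len=7
Op 4: append 3 -> log_len=10
Op 5: append 3 -> log_len=13
Op 6: append 3 -> log_len=16
Op 7: F1 acks idx 15 -> match: F0=0 F1=15; commitIndex=15
Op 8: F1 acks idx 6 -> match: F0=0 F1=15; commitIndex=15
Op 9: F1 acks idx 6 -> match: F0=0 F1=15; commitIndex=15
Op 10: F0 acks idx 15 -> match: F0=15 F1=15; commitIndex=15

Answer: 15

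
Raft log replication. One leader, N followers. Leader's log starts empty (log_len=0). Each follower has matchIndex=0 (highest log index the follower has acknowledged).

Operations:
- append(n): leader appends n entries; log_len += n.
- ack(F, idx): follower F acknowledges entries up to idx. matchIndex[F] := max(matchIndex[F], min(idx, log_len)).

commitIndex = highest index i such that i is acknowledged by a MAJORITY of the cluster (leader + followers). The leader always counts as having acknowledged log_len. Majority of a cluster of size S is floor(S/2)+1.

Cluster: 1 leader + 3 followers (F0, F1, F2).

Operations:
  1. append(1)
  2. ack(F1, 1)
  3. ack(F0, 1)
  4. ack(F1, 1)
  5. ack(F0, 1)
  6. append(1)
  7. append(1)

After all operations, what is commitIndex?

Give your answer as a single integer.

Op 1: append 1 -> log_len=1
Op 2: F1 acks idx 1 -> match: F0=0 F1=1 F2=0; commitIndex=0
Op 3: F0 acks idx 1 -> match: F0=1 F1=1 F2=0; commitIndex=1
Op 4: F1 acks idx 1 -> match: F0=1 F1=1 F2=0; commitIndex=1
Op 5: F0 acks idx 1 -> match: F0=1 F1=1 F2=0; commitIndex=1
Op 6: append 1 -> log_len=2
Op 7: append 1 -> log_len=3

Answer: 1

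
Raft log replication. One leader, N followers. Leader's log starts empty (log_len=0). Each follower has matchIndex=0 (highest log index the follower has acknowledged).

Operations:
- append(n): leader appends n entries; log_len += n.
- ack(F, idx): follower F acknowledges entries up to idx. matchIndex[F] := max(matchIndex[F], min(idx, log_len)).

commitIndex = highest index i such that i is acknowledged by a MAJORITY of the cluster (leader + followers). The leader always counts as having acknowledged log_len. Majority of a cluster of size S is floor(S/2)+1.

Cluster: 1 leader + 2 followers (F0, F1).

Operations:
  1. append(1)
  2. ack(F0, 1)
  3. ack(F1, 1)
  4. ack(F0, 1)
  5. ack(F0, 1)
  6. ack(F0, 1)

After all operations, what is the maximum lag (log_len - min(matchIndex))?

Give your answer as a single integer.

Answer: 0

Derivation:
Op 1: append 1 -> log_len=1
Op 2: F0 acks idx 1 -> match: F0=1 F1=0; commitIndex=1
Op 3: F1 acks idx 1 -> match: F0=1 F1=1; commitIndex=1
Op 4: F0 acks idx 1 -> match: F0=1 F1=1; commitIndex=1
Op 5: F0 acks idx 1 -> match: F0=1 F1=1; commitIndex=1
Op 6: F0 acks idx 1 -> match: F0=1 F1=1; commitIndex=1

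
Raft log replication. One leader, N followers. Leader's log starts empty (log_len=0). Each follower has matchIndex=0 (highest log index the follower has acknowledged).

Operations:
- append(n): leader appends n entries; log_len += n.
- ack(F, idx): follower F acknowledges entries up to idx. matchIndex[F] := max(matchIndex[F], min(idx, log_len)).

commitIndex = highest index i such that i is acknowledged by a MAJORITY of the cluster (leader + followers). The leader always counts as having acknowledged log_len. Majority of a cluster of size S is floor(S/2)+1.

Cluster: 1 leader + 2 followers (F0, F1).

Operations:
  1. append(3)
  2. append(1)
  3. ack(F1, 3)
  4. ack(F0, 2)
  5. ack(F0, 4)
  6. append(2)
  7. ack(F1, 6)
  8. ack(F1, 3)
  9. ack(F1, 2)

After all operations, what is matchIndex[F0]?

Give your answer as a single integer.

Op 1: append 3 -> log_len=3
Op 2: append 1 -> log_len=4
Op 3: F1 acks idx 3 -> match: F0=0 F1=3; commitIndex=3
Op 4: F0 acks idx 2 -> match: F0=2 F1=3; commitIndex=3
Op 5: F0 acks idx 4 -> match: F0=4 F1=3; commitIndex=4
Op 6: append 2 -> log_len=6
Op 7: F1 acks idx 6 -> match: F0=4 F1=6; commitIndex=6
Op 8: F1 acks idx 3 -> match: F0=4 F1=6; commitIndex=6
Op 9: F1 acks idx 2 -> match: F0=4 F1=6; commitIndex=6

Answer: 4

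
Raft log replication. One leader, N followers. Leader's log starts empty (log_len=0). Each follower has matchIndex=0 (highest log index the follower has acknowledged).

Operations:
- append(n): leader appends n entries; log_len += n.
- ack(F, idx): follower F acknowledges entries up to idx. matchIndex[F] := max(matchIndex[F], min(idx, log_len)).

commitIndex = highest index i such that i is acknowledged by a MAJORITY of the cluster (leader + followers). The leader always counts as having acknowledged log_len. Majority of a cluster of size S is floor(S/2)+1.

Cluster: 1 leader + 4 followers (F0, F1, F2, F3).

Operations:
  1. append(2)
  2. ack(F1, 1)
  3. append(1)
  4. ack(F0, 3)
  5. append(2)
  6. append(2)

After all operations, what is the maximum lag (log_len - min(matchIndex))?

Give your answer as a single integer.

Answer: 7

Derivation:
Op 1: append 2 -> log_len=2
Op 2: F1 acks idx 1 -> match: F0=0 F1=1 F2=0 F3=0; commitIndex=0
Op 3: append 1 -> log_len=3
Op 4: F0 acks idx 3 -> match: F0=3 F1=1 F2=0 F3=0; commitIndex=1
Op 5: append 2 -> log_len=5
Op 6: append 2 -> log_len=7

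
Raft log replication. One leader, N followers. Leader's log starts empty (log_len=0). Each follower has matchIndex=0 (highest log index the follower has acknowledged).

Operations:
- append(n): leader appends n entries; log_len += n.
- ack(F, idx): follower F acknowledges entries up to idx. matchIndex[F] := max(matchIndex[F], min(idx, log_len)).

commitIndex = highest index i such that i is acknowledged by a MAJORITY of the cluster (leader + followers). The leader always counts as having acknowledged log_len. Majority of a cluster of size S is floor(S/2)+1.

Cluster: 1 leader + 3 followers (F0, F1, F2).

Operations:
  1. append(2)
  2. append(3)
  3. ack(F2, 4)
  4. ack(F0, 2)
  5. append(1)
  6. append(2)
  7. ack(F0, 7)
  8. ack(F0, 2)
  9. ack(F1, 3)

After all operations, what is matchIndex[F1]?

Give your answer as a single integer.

Op 1: append 2 -> log_len=2
Op 2: append 3 -> log_len=5
Op 3: F2 acks idx 4 -> match: F0=0 F1=0 F2=4; commitIndex=0
Op 4: F0 acks idx 2 -> match: F0=2 F1=0 F2=4; commitIndex=2
Op 5: append 1 -> log_len=6
Op 6: append 2 -> log_len=8
Op 7: F0 acks idx 7 -> match: F0=7 F1=0 F2=4; commitIndex=4
Op 8: F0 acks idx 2 -> match: F0=7 F1=0 F2=4; commitIndex=4
Op 9: F1 acks idx 3 -> match: F0=7 F1=3 F2=4; commitIndex=4

Answer: 3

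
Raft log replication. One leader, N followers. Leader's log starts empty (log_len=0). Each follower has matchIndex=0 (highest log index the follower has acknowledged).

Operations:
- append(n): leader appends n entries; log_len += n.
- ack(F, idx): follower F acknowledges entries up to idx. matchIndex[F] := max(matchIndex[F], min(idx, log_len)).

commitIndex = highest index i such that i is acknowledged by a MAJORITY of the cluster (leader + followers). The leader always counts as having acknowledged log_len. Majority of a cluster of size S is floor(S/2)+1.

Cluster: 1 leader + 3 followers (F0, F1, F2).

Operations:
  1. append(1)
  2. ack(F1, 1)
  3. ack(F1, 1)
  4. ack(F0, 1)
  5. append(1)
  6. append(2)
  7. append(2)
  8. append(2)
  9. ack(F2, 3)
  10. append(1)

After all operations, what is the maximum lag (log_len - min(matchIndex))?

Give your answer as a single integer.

Answer: 8

Derivation:
Op 1: append 1 -> log_len=1
Op 2: F1 acks idx 1 -> match: F0=0 F1=1 F2=0; commitIndex=0
Op 3: F1 acks idx 1 -> match: F0=0 F1=1 F2=0; commitIndex=0
Op 4: F0 acks idx 1 -> match: F0=1 F1=1 F2=0; commitIndex=1
Op 5: append 1 -> log_len=2
Op 6: append 2 -> log_len=4
Op 7: append 2 -> log_len=6
Op 8: append 2 -> log_len=8
Op 9: F2 acks idx 3 -> match: F0=1 F1=1 F2=3; commitIndex=1
Op 10: append 1 -> log_len=9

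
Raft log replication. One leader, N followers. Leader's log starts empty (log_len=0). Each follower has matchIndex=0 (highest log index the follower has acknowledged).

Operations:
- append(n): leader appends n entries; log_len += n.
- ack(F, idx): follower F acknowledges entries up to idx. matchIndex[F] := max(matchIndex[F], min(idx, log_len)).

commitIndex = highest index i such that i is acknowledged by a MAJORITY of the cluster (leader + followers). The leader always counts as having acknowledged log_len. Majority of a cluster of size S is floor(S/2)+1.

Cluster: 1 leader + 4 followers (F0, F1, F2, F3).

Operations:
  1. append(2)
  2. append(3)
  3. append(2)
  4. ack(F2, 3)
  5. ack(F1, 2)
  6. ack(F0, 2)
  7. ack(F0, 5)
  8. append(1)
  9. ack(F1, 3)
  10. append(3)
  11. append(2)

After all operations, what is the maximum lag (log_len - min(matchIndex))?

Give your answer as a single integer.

Answer: 13

Derivation:
Op 1: append 2 -> log_len=2
Op 2: append 3 -> log_len=5
Op 3: append 2 -> log_len=7
Op 4: F2 acks idx 3 -> match: F0=0 F1=0 F2=3 F3=0; commitIndex=0
Op 5: F1 acks idx 2 -> match: F0=0 F1=2 F2=3 F3=0; commitIndex=2
Op 6: F0 acks idx 2 -> match: F0=2 F1=2 F2=3 F3=0; commitIndex=2
Op 7: F0 acks idx 5 -> match: F0=5 F1=2 F2=3 F3=0; commitIndex=3
Op 8: append 1 -> log_len=8
Op 9: F1 acks idx 3 -> match: F0=5 F1=3 F2=3 F3=0; commitIndex=3
Op 10: append 3 -> log_len=11
Op 11: append 2 -> log_len=13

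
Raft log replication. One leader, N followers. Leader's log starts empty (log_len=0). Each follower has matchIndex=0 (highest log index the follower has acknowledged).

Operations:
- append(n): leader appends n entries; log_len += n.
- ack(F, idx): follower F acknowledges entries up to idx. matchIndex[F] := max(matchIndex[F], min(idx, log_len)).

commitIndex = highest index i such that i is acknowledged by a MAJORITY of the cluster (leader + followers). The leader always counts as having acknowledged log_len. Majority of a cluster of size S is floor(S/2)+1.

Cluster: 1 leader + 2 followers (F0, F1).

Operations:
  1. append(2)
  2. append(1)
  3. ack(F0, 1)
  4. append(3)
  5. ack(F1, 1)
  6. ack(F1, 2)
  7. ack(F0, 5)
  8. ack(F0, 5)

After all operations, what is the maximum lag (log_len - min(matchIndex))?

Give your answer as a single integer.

Answer: 4

Derivation:
Op 1: append 2 -> log_len=2
Op 2: append 1 -> log_len=3
Op 3: F0 acks idx 1 -> match: F0=1 F1=0; commitIndex=1
Op 4: append 3 -> log_len=6
Op 5: F1 acks idx 1 -> match: F0=1 F1=1; commitIndex=1
Op 6: F1 acks idx 2 -> match: F0=1 F1=2; commitIndex=2
Op 7: F0 acks idx 5 -> match: F0=5 F1=2; commitIndex=5
Op 8: F0 acks idx 5 -> match: F0=5 F1=2; commitIndex=5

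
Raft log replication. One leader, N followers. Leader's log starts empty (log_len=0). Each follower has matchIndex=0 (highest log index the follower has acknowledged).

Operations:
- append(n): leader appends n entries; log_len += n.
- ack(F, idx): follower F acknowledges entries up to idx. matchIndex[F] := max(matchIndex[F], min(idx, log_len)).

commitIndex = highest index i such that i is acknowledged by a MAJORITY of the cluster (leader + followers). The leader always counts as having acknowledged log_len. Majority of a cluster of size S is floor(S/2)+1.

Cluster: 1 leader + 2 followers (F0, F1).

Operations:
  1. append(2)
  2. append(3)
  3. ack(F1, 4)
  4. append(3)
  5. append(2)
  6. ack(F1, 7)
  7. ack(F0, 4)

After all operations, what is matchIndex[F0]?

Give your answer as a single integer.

Op 1: append 2 -> log_len=2
Op 2: append 3 -> log_len=5
Op 3: F1 acks idx 4 -> match: F0=0 F1=4; commitIndex=4
Op 4: append 3 -> log_len=8
Op 5: append 2 -> log_len=10
Op 6: F1 acks idx 7 -> match: F0=0 F1=7; commitIndex=7
Op 7: F0 acks idx 4 -> match: F0=4 F1=7; commitIndex=7

Answer: 4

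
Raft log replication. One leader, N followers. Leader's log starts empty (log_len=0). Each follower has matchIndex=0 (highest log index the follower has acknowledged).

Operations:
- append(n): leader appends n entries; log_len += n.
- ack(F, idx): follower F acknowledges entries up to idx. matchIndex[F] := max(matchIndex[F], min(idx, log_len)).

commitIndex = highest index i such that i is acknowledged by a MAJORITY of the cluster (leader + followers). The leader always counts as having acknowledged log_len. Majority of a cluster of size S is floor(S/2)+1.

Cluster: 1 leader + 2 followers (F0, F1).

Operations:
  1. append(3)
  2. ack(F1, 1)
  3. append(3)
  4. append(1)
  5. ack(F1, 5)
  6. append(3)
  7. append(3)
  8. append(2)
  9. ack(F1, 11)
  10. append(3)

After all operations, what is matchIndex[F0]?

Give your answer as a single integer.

Answer: 0

Derivation:
Op 1: append 3 -> log_len=3
Op 2: F1 acks idx 1 -> match: F0=0 F1=1; commitIndex=1
Op 3: append 3 -> log_len=6
Op 4: append 1 -> log_len=7
Op 5: F1 acks idx 5 -> match: F0=0 F1=5; commitIndex=5
Op 6: append 3 -> log_len=10
Op 7: append 3 -> log_len=13
Op 8: append 2 -> log_len=15
Op 9: F1 acks idx 11 -> match: F0=0 F1=11; commitIndex=11
Op 10: append 3 -> log_len=18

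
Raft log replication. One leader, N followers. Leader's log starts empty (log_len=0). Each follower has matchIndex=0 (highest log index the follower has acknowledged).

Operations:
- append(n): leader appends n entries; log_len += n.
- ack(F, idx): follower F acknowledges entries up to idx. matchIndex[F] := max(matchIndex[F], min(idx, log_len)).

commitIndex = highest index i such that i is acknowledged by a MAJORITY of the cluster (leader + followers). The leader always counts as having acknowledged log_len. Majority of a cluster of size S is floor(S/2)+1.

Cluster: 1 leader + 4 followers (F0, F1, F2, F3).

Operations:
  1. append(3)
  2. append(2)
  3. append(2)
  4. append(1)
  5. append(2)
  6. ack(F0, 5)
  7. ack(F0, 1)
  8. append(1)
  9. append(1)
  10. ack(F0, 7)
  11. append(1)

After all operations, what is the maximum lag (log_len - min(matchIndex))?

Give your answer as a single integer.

Answer: 13

Derivation:
Op 1: append 3 -> log_len=3
Op 2: append 2 -> log_len=5
Op 3: append 2 -> log_len=7
Op 4: append 1 -> log_len=8
Op 5: append 2 -> log_len=10
Op 6: F0 acks idx 5 -> match: F0=5 F1=0 F2=0 F3=0; commitIndex=0
Op 7: F0 acks idx 1 -> match: F0=5 F1=0 F2=0 F3=0; commitIndex=0
Op 8: append 1 -> log_len=11
Op 9: append 1 -> log_len=12
Op 10: F0 acks idx 7 -> match: F0=7 F1=0 F2=0 F3=0; commitIndex=0
Op 11: append 1 -> log_len=13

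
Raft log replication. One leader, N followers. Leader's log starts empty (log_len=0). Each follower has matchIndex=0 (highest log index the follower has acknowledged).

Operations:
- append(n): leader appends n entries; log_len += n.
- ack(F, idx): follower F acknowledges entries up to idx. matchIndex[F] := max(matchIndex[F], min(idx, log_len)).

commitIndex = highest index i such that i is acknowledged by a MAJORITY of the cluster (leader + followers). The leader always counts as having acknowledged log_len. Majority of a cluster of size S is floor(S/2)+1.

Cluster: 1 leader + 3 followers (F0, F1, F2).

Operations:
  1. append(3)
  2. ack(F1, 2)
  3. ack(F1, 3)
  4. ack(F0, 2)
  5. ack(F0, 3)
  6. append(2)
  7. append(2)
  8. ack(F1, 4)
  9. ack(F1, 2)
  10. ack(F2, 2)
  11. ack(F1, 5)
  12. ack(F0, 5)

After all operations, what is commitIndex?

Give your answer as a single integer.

Answer: 5

Derivation:
Op 1: append 3 -> log_len=3
Op 2: F1 acks idx 2 -> match: F0=0 F1=2 F2=0; commitIndex=0
Op 3: F1 acks idx 3 -> match: F0=0 F1=3 F2=0; commitIndex=0
Op 4: F0 acks idx 2 -> match: F0=2 F1=3 F2=0; commitIndex=2
Op 5: F0 acks idx 3 -> match: F0=3 F1=3 F2=0; commitIndex=3
Op 6: append 2 -> log_len=5
Op 7: append 2 -> log_len=7
Op 8: F1 acks idx 4 -> match: F0=3 F1=4 F2=0; commitIndex=3
Op 9: F1 acks idx 2 -> match: F0=3 F1=4 F2=0; commitIndex=3
Op 10: F2 acks idx 2 -> match: F0=3 F1=4 F2=2; commitIndex=3
Op 11: F1 acks idx 5 -> match: F0=3 F1=5 F2=2; commitIndex=3
Op 12: F0 acks idx 5 -> match: F0=5 F1=5 F2=2; commitIndex=5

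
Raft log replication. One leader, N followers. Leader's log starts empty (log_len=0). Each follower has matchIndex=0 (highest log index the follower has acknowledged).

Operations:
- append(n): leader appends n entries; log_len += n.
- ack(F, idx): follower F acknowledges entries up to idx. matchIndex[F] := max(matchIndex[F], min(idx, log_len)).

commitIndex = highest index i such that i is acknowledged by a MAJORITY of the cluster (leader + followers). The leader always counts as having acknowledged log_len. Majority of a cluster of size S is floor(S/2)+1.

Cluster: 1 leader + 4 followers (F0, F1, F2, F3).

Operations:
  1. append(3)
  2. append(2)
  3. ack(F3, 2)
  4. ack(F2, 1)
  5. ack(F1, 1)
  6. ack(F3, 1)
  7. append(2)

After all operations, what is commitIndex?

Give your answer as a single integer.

Answer: 1

Derivation:
Op 1: append 3 -> log_len=3
Op 2: append 2 -> log_len=5
Op 3: F3 acks idx 2 -> match: F0=0 F1=0 F2=0 F3=2; commitIndex=0
Op 4: F2 acks idx 1 -> match: F0=0 F1=0 F2=1 F3=2; commitIndex=1
Op 5: F1 acks idx 1 -> match: F0=0 F1=1 F2=1 F3=2; commitIndex=1
Op 6: F3 acks idx 1 -> match: F0=0 F1=1 F2=1 F3=2; commitIndex=1
Op 7: append 2 -> log_len=7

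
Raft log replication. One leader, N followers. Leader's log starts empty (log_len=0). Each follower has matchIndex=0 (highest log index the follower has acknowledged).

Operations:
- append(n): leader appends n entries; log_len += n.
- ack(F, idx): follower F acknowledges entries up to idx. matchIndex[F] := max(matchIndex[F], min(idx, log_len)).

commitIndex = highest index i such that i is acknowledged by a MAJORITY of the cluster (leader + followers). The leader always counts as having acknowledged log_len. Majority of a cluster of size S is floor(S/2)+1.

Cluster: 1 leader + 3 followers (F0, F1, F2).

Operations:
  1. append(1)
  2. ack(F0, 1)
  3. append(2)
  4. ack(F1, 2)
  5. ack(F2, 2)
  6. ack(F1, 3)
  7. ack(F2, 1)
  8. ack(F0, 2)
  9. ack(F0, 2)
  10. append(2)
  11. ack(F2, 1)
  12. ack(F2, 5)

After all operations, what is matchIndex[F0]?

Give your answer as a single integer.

Op 1: append 1 -> log_len=1
Op 2: F0 acks idx 1 -> match: F0=1 F1=0 F2=0; commitIndex=0
Op 3: append 2 -> log_len=3
Op 4: F1 acks idx 2 -> match: F0=1 F1=2 F2=0; commitIndex=1
Op 5: F2 acks idx 2 -> match: F0=1 F1=2 F2=2; commitIndex=2
Op 6: F1 acks idx 3 -> match: F0=1 F1=3 F2=2; commitIndex=2
Op 7: F2 acks idx 1 -> match: F0=1 F1=3 F2=2; commitIndex=2
Op 8: F0 acks idx 2 -> match: F0=2 F1=3 F2=2; commitIndex=2
Op 9: F0 acks idx 2 -> match: F0=2 F1=3 F2=2; commitIndex=2
Op 10: append 2 -> log_len=5
Op 11: F2 acks idx 1 -> match: F0=2 F1=3 F2=2; commitIndex=2
Op 12: F2 acks idx 5 -> match: F0=2 F1=3 F2=5; commitIndex=3

Answer: 2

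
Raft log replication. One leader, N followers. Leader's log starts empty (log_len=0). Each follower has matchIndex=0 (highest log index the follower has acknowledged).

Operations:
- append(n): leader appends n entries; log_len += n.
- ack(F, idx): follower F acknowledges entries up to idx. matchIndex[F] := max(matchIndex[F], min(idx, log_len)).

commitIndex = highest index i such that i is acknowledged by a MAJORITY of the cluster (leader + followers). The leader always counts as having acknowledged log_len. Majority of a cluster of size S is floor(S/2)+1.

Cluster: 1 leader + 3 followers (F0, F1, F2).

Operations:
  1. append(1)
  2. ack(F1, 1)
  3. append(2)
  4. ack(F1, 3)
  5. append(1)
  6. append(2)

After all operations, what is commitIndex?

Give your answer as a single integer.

Answer: 0

Derivation:
Op 1: append 1 -> log_len=1
Op 2: F1 acks idx 1 -> match: F0=0 F1=1 F2=0; commitIndex=0
Op 3: append 2 -> log_len=3
Op 4: F1 acks idx 3 -> match: F0=0 F1=3 F2=0; commitIndex=0
Op 5: append 1 -> log_len=4
Op 6: append 2 -> log_len=6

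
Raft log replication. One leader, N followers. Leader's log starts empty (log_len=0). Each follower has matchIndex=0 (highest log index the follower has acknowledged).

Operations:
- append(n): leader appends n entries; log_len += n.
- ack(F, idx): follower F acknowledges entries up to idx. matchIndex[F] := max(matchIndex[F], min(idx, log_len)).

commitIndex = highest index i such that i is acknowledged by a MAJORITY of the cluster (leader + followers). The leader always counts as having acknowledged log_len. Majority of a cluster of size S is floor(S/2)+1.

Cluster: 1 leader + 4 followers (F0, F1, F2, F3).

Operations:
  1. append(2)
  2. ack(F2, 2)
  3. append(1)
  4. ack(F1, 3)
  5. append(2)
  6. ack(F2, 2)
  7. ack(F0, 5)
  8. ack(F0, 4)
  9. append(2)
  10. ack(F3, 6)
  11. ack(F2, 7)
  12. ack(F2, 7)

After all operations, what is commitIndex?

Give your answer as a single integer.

Answer: 6

Derivation:
Op 1: append 2 -> log_len=2
Op 2: F2 acks idx 2 -> match: F0=0 F1=0 F2=2 F3=0; commitIndex=0
Op 3: append 1 -> log_len=3
Op 4: F1 acks idx 3 -> match: F0=0 F1=3 F2=2 F3=0; commitIndex=2
Op 5: append 2 -> log_len=5
Op 6: F2 acks idx 2 -> match: F0=0 F1=3 F2=2 F3=0; commitIndex=2
Op 7: F0 acks idx 5 -> match: F0=5 F1=3 F2=2 F3=0; commitIndex=3
Op 8: F0 acks idx 4 -> match: F0=5 F1=3 F2=2 F3=0; commitIndex=3
Op 9: append 2 -> log_len=7
Op 10: F3 acks idx 6 -> match: F0=5 F1=3 F2=2 F3=6; commitIndex=5
Op 11: F2 acks idx 7 -> match: F0=5 F1=3 F2=7 F3=6; commitIndex=6
Op 12: F2 acks idx 7 -> match: F0=5 F1=3 F2=7 F3=6; commitIndex=6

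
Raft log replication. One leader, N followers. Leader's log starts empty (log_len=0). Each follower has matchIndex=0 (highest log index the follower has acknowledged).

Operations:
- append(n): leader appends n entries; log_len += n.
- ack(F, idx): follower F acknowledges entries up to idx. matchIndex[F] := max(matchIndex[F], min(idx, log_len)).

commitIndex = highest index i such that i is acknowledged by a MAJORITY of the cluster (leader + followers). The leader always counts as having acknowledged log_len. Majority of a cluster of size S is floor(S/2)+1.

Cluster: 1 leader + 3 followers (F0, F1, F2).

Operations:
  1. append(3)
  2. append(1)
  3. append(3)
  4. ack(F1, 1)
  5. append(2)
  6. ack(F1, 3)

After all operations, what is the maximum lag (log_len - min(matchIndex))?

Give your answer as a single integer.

Op 1: append 3 -> log_len=3
Op 2: append 1 -> log_len=4
Op 3: append 3 -> log_len=7
Op 4: F1 acks idx 1 -> match: F0=0 F1=1 F2=0; commitIndex=0
Op 5: append 2 -> log_len=9
Op 6: F1 acks idx 3 -> match: F0=0 F1=3 F2=0; commitIndex=0

Answer: 9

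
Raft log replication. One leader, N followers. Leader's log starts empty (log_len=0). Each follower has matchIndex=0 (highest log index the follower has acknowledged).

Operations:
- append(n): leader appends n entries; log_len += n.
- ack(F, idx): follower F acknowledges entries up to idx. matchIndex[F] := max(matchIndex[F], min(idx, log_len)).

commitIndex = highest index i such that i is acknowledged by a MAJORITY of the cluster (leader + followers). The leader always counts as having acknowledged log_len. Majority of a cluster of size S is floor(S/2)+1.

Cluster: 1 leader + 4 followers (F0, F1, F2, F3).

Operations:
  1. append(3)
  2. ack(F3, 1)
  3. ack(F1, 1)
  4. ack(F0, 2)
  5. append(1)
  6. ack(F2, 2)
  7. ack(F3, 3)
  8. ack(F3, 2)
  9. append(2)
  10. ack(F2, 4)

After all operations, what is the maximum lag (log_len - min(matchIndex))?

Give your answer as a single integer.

Answer: 5

Derivation:
Op 1: append 3 -> log_len=3
Op 2: F3 acks idx 1 -> match: F0=0 F1=0 F2=0 F3=1; commitIndex=0
Op 3: F1 acks idx 1 -> match: F0=0 F1=1 F2=0 F3=1; commitIndex=1
Op 4: F0 acks idx 2 -> match: F0=2 F1=1 F2=0 F3=1; commitIndex=1
Op 5: append 1 -> log_len=4
Op 6: F2 acks idx 2 -> match: F0=2 F1=1 F2=2 F3=1; commitIndex=2
Op 7: F3 acks idx 3 -> match: F0=2 F1=1 F2=2 F3=3; commitIndex=2
Op 8: F3 acks idx 2 -> match: F0=2 F1=1 F2=2 F3=3; commitIndex=2
Op 9: append 2 -> log_len=6
Op 10: F2 acks idx 4 -> match: F0=2 F1=1 F2=4 F3=3; commitIndex=3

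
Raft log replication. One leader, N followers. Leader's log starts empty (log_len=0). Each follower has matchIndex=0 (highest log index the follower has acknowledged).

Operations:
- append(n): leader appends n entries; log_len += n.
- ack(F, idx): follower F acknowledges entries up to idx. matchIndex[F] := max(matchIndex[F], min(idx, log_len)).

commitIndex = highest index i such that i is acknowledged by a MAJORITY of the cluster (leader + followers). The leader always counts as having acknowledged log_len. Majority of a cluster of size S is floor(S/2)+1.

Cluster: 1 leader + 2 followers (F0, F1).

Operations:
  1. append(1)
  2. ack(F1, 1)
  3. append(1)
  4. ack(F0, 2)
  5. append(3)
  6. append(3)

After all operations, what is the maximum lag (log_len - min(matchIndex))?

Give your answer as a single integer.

Op 1: append 1 -> log_len=1
Op 2: F1 acks idx 1 -> match: F0=0 F1=1; commitIndex=1
Op 3: append 1 -> log_len=2
Op 4: F0 acks idx 2 -> match: F0=2 F1=1; commitIndex=2
Op 5: append 3 -> log_len=5
Op 6: append 3 -> log_len=8

Answer: 7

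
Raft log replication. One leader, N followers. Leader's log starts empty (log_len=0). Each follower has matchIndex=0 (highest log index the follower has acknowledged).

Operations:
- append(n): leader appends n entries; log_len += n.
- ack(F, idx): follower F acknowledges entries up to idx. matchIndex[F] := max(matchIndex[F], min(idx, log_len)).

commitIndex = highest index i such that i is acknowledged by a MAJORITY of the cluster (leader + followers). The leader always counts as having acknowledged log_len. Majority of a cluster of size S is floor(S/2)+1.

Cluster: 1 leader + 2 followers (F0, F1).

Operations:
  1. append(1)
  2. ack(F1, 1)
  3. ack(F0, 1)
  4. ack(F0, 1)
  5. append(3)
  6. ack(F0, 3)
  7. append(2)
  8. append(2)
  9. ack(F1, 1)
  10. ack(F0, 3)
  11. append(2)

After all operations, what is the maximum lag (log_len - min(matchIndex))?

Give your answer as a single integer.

Answer: 9

Derivation:
Op 1: append 1 -> log_len=1
Op 2: F1 acks idx 1 -> match: F0=0 F1=1; commitIndex=1
Op 3: F0 acks idx 1 -> match: F0=1 F1=1; commitIndex=1
Op 4: F0 acks idx 1 -> match: F0=1 F1=1; commitIndex=1
Op 5: append 3 -> log_len=4
Op 6: F0 acks idx 3 -> match: F0=3 F1=1; commitIndex=3
Op 7: append 2 -> log_len=6
Op 8: append 2 -> log_len=8
Op 9: F1 acks idx 1 -> match: F0=3 F1=1; commitIndex=3
Op 10: F0 acks idx 3 -> match: F0=3 F1=1; commitIndex=3
Op 11: append 2 -> log_len=10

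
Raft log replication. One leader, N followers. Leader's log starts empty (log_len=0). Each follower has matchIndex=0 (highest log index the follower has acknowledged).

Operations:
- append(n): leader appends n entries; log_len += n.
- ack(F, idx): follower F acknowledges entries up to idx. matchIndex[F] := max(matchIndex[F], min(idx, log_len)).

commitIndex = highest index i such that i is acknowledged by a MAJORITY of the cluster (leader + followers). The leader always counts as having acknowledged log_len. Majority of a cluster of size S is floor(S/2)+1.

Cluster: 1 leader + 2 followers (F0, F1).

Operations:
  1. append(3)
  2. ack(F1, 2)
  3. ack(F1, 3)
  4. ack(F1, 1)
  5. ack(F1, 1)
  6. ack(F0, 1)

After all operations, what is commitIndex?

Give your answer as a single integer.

Answer: 3

Derivation:
Op 1: append 3 -> log_len=3
Op 2: F1 acks idx 2 -> match: F0=0 F1=2; commitIndex=2
Op 3: F1 acks idx 3 -> match: F0=0 F1=3; commitIndex=3
Op 4: F1 acks idx 1 -> match: F0=0 F1=3; commitIndex=3
Op 5: F1 acks idx 1 -> match: F0=0 F1=3; commitIndex=3
Op 6: F0 acks idx 1 -> match: F0=1 F1=3; commitIndex=3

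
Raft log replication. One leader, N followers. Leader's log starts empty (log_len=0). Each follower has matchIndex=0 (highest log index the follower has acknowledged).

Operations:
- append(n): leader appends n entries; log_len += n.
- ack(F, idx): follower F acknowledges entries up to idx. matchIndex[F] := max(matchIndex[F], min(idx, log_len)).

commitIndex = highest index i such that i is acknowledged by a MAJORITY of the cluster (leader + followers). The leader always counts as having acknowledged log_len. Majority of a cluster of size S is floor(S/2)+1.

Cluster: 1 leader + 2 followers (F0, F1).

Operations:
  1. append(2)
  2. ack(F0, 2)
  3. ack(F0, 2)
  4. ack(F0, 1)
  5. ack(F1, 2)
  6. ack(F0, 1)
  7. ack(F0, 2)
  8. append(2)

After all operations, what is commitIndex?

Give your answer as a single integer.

Op 1: append 2 -> log_len=2
Op 2: F0 acks idx 2 -> match: F0=2 F1=0; commitIndex=2
Op 3: F0 acks idx 2 -> match: F0=2 F1=0; commitIndex=2
Op 4: F0 acks idx 1 -> match: F0=2 F1=0; commitIndex=2
Op 5: F1 acks idx 2 -> match: F0=2 F1=2; commitIndex=2
Op 6: F0 acks idx 1 -> match: F0=2 F1=2; commitIndex=2
Op 7: F0 acks idx 2 -> match: F0=2 F1=2; commitIndex=2
Op 8: append 2 -> log_len=4

Answer: 2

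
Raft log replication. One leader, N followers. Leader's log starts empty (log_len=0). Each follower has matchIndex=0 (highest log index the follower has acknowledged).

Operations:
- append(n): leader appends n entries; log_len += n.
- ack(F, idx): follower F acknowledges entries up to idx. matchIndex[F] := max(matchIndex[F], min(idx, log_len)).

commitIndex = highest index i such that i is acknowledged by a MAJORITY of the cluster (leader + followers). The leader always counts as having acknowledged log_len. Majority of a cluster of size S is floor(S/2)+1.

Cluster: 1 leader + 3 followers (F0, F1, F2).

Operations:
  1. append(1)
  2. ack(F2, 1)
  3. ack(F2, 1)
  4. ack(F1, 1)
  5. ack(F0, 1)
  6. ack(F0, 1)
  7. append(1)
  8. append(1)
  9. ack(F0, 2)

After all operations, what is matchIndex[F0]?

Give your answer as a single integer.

Op 1: append 1 -> log_len=1
Op 2: F2 acks idx 1 -> match: F0=0 F1=0 F2=1; commitIndex=0
Op 3: F2 acks idx 1 -> match: F0=0 F1=0 F2=1; commitIndex=0
Op 4: F1 acks idx 1 -> match: F0=0 F1=1 F2=1; commitIndex=1
Op 5: F0 acks idx 1 -> match: F0=1 F1=1 F2=1; commitIndex=1
Op 6: F0 acks idx 1 -> match: F0=1 F1=1 F2=1; commitIndex=1
Op 7: append 1 -> log_len=2
Op 8: append 1 -> log_len=3
Op 9: F0 acks idx 2 -> match: F0=2 F1=1 F2=1; commitIndex=1

Answer: 2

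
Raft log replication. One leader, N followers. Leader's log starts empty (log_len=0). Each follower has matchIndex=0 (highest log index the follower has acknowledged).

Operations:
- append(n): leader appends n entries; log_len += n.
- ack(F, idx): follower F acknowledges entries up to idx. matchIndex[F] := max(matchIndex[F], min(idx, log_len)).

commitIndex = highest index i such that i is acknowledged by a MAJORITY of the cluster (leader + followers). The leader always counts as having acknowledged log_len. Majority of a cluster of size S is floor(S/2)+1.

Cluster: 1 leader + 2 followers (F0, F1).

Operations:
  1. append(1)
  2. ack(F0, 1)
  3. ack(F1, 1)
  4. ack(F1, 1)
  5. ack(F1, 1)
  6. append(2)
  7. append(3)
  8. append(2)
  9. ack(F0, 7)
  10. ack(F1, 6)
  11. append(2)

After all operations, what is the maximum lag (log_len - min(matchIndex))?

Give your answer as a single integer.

Answer: 4

Derivation:
Op 1: append 1 -> log_len=1
Op 2: F0 acks idx 1 -> match: F0=1 F1=0; commitIndex=1
Op 3: F1 acks idx 1 -> match: F0=1 F1=1; commitIndex=1
Op 4: F1 acks idx 1 -> match: F0=1 F1=1; commitIndex=1
Op 5: F1 acks idx 1 -> match: F0=1 F1=1; commitIndex=1
Op 6: append 2 -> log_len=3
Op 7: append 3 -> log_len=6
Op 8: append 2 -> log_len=8
Op 9: F0 acks idx 7 -> match: F0=7 F1=1; commitIndex=7
Op 10: F1 acks idx 6 -> match: F0=7 F1=6; commitIndex=7
Op 11: append 2 -> log_len=10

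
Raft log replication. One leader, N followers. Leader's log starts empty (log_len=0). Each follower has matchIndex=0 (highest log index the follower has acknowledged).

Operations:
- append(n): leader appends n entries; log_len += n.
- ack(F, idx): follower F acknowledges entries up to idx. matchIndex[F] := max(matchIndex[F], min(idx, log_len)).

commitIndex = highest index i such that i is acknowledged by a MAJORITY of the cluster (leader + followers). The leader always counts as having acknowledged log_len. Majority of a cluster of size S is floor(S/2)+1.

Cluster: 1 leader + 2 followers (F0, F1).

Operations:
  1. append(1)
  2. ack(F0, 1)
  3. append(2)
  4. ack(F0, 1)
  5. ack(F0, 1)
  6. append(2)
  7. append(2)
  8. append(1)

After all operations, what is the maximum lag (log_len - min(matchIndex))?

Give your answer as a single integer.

Op 1: append 1 -> log_len=1
Op 2: F0 acks idx 1 -> match: F0=1 F1=0; commitIndex=1
Op 3: append 2 -> log_len=3
Op 4: F0 acks idx 1 -> match: F0=1 F1=0; commitIndex=1
Op 5: F0 acks idx 1 -> match: F0=1 F1=0; commitIndex=1
Op 6: append 2 -> log_len=5
Op 7: append 2 -> log_len=7
Op 8: append 1 -> log_len=8

Answer: 8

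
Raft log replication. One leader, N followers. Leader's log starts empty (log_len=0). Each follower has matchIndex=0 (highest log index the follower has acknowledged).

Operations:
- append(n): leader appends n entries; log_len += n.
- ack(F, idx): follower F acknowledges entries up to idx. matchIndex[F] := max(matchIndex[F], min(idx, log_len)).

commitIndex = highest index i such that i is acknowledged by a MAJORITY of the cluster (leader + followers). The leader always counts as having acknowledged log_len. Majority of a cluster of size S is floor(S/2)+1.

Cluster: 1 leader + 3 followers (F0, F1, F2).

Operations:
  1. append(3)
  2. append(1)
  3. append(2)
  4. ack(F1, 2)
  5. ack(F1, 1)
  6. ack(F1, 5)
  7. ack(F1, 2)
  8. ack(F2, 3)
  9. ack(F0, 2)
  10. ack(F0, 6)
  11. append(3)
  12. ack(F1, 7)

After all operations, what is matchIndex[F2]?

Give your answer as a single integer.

Op 1: append 3 -> log_len=3
Op 2: append 1 -> log_len=4
Op 3: append 2 -> log_len=6
Op 4: F1 acks idx 2 -> match: F0=0 F1=2 F2=0; commitIndex=0
Op 5: F1 acks idx 1 -> match: F0=0 F1=2 F2=0; commitIndex=0
Op 6: F1 acks idx 5 -> match: F0=0 F1=5 F2=0; commitIndex=0
Op 7: F1 acks idx 2 -> match: F0=0 F1=5 F2=0; commitIndex=0
Op 8: F2 acks idx 3 -> match: F0=0 F1=5 F2=3; commitIndex=3
Op 9: F0 acks idx 2 -> match: F0=2 F1=5 F2=3; commitIndex=3
Op 10: F0 acks idx 6 -> match: F0=6 F1=5 F2=3; commitIndex=5
Op 11: append 3 -> log_len=9
Op 12: F1 acks idx 7 -> match: F0=6 F1=7 F2=3; commitIndex=6

Answer: 3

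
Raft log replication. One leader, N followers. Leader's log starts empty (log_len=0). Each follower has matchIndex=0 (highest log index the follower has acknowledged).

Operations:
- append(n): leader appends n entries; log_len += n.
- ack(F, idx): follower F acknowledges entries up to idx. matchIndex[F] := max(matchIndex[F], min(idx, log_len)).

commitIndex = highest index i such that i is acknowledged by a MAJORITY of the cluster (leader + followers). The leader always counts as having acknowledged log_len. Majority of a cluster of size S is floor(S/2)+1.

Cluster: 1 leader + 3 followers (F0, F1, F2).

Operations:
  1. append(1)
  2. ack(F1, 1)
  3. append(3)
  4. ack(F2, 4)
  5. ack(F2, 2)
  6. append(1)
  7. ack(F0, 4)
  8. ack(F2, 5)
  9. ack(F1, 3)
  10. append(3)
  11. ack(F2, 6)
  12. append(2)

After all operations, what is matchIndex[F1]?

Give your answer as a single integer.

Answer: 3

Derivation:
Op 1: append 1 -> log_len=1
Op 2: F1 acks idx 1 -> match: F0=0 F1=1 F2=0; commitIndex=0
Op 3: append 3 -> log_len=4
Op 4: F2 acks idx 4 -> match: F0=0 F1=1 F2=4; commitIndex=1
Op 5: F2 acks idx 2 -> match: F0=0 F1=1 F2=4; commitIndex=1
Op 6: append 1 -> log_len=5
Op 7: F0 acks idx 4 -> match: F0=4 F1=1 F2=4; commitIndex=4
Op 8: F2 acks idx 5 -> match: F0=4 F1=1 F2=5; commitIndex=4
Op 9: F1 acks idx 3 -> match: F0=4 F1=3 F2=5; commitIndex=4
Op 10: append 3 -> log_len=8
Op 11: F2 acks idx 6 -> match: F0=4 F1=3 F2=6; commitIndex=4
Op 12: append 2 -> log_len=10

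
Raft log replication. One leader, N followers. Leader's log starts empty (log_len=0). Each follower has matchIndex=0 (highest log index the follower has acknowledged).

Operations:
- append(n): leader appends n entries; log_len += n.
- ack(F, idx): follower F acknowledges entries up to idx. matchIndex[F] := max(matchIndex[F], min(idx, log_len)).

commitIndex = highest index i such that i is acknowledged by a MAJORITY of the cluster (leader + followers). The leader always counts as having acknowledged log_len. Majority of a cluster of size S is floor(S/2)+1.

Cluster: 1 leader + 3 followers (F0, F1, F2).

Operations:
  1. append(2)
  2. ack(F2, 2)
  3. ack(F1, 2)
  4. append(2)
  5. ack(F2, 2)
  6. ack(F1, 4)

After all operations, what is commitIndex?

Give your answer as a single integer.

Op 1: append 2 -> log_len=2
Op 2: F2 acks idx 2 -> match: F0=0 F1=0 F2=2; commitIndex=0
Op 3: F1 acks idx 2 -> match: F0=0 F1=2 F2=2; commitIndex=2
Op 4: append 2 -> log_len=4
Op 5: F2 acks idx 2 -> match: F0=0 F1=2 F2=2; commitIndex=2
Op 6: F1 acks idx 4 -> match: F0=0 F1=4 F2=2; commitIndex=2

Answer: 2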